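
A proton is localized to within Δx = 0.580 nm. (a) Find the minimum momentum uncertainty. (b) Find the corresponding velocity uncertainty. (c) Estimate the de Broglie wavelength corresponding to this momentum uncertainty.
(a) Δp_min = 9.091 × 10^-26 kg·m/s
(b) Δv_min = 54.353 m/s
(c) λ_dB = 7.288 nm

Step-by-step:

(a) From the uncertainty principle:
Δp_min = ℏ/(2Δx) = (1.055e-34 J·s)/(2 × 5.800e-10 m) = 9.091e-26 kg·m/s

(b) The velocity uncertainty:
Δv = Δp/m = (9.091e-26 kg·m/s)/(1.673e-27 kg) = 5.435e+01 m/s = 54.353 m/s

(c) The de Broglie wavelength for this momentum:
λ = h/p = (6.626e-34 J·s)/(9.091e-26 kg·m/s) = 7.288e-09 m = 7.288 nm

Note: The de Broglie wavelength is comparable to the localization size, as expected from wave-particle duality.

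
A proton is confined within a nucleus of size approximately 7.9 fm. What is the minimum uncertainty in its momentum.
6.675 × 10^-21 kg·m/s

Using the Heisenberg uncertainty principle:
ΔxΔp ≥ ℏ/2

With Δx ≈ L = 7.900e-15 m (the confinement size):
Δp_min = ℏ/(2Δx)
Δp_min = (1.055e-34 J·s) / (2 × 7.900e-15 m)
Δp_min = 6.675e-21 kg·m/s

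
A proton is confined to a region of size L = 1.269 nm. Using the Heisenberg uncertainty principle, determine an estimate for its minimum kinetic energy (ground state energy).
3.221 μeV

Using the uncertainty principle to estimate ground state energy:

1. The position uncertainty is approximately the confinement size:
   Δx ≈ L = 1.269e-09 m

2. From ΔxΔp ≥ ℏ/2, the minimum momentum uncertainty is:
   Δp ≈ ℏ/(2L) = 4.155e-26 kg·m/s

3. The kinetic energy is approximately:
   KE ≈ (Δp)²/(2m) = (4.155e-26)²/(2 × 1.673e-27 kg)
   KE ≈ 5.161e-25 J = 3.221 μeV

This is an order-of-magnitude estimate of the ground state energy.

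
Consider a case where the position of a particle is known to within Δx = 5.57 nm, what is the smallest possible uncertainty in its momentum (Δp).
9.467 × 10^-27 kg·m/s

Using the Heisenberg uncertainty principle:
ΔxΔp ≥ ℏ/2

The minimum uncertainty in momentum is:
Δp_min = ℏ/(2Δx)
Δp_min = (1.055e-34 J·s) / (2 × 5.570e-09 m)
Δp_min = 9.467e-27 kg·m/s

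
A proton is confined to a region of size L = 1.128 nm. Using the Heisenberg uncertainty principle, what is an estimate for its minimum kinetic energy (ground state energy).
4.077 μeV

Using the uncertainty principle to estimate ground state energy:

1. The position uncertainty is approximately the confinement size:
   Δx ≈ L = 1.128e-09 m

2. From ΔxΔp ≥ ℏ/2, the minimum momentum uncertainty is:
   Δp ≈ ℏ/(2L) = 4.675e-26 kg·m/s

3. The kinetic energy is approximately:
   KE ≈ (Δp)²/(2m) = (4.675e-26)²/(2 × 1.673e-27 kg)
   KE ≈ 6.532e-25 J = 4.077 μeV

This is an order-of-magnitude estimate of the ground state energy.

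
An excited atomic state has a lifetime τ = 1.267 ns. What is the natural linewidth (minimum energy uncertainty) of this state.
259.752 neV

Using the energy-time uncertainty principle:
ΔEΔt ≥ ℏ/2

The lifetime τ represents the time uncertainty Δt.
The natural linewidth (minimum energy uncertainty) is:

ΔE = ℏ/(2τ)
ΔE = (1.055e-34 J·s) / (2 × 1.267e-09 s)
ΔE = 4.162e-26 J = 259.752 neV

This natural linewidth limits the precision of spectroscopic measurements.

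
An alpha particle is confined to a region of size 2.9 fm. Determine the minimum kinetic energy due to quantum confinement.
155.268 keV

Using the uncertainty principle:

1. Position uncertainty: Δx ≈ 2.900e-15 m
2. Minimum momentum uncertainty: Δp = ℏ/(2Δx) = 1.818e-20 kg·m/s
3. Minimum kinetic energy:
   KE = (Δp)²/(2m) = (1.818e-20)²/(2 × 6.645e-27 kg)
   KE = 2.488e-14 J = 155.268 keV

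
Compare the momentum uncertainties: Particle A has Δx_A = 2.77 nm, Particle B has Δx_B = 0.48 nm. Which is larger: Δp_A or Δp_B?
Particle B has the larger minimum momentum uncertainty, by a factor of 5.77.

For each particle, the minimum momentum uncertainty is Δp_min = ℏ/(2Δx):

Particle A: Δp_A = ℏ/(2×2.770e-09 m) = 1.904e-26 kg·m/s
Particle B: Δp_B = ℏ/(2×4.800e-10 m) = 1.099e-25 kg·m/s

Ratio: Δp_B/Δp_A = 5.77

Since Δp_min ∝ 1/Δx, the particle with smaller position uncertainty (B) has larger momentum uncertainty.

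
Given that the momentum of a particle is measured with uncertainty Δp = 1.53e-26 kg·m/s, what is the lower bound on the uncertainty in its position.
3.446 nm

Using the Heisenberg uncertainty principle:
ΔxΔp ≥ ℏ/2

The minimum uncertainty in position is:
Δx_min = ℏ/(2Δp)
Δx_min = (1.055e-34 J·s) / (2 × 1.530e-26 kg·m/s)
Δx_min = 3.446e-09 m = 3.446 nm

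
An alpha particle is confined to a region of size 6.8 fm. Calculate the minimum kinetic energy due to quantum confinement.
28.240 keV

Using the uncertainty principle:

1. Position uncertainty: Δx ≈ 6.800e-15 m
2. Minimum momentum uncertainty: Δp = ℏ/(2Δx) = 7.754e-21 kg·m/s
3. Minimum kinetic energy:
   KE = (Δp)²/(2m) = (7.754e-21)²/(2 × 6.645e-27 kg)
   KE = 4.525e-15 J = 28.240 keV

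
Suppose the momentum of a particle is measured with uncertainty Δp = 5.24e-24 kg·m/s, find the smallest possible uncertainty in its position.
10.063 pm

Using the Heisenberg uncertainty principle:
ΔxΔp ≥ ℏ/2

The minimum uncertainty in position is:
Δx_min = ℏ/(2Δp)
Δx_min = (1.055e-34 J·s) / (2 × 5.240e-24 kg·m/s)
Δx_min = 1.006e-11 m = 10.063 pm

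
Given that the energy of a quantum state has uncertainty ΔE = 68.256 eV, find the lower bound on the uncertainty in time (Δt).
4.822 as

Using the energy-time uncertainty principle:
ΔEΔt ≥ ℏ/2

The minimum uncertainty in time is:
Δt_min = ℏ/(2ΔE)
Δt_min = (1.055e-34 J·s) / (2 × 1.094e-17 J)
Δt_min = 4.822e-18 s = 4.822 as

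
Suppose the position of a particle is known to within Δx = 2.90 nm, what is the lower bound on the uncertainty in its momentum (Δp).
1.818 × 10^-26 kg·m/s

Using the Heisenberg uncertainty principle:
ΔxΔp ≥ ℏ/2

The minimum uncertainty in momentum is:
Δp_min = ℏ/(2Δx)
Δp_min = (1.055e-34 J·s) / (2 × 2.900e-09 m)
Δp_min = 1.818e-26 kg·m/s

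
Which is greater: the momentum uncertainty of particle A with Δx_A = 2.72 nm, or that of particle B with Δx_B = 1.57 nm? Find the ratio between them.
Particle B has the larger minimum momentum uncertainty, by a factor of 1.73.

For each particle, the minimum momentum uncertainty is Δp_min = ℏ/(2Δx):

Particle A: Δp_A = ℏ/(2×2.720e-09 m) = 1.939e-26 kg·m/s
Particle B: Δp_B = ℏ/(2×1.570e-09 m) = 3.359e-26 kg·m/s

Ratio: Δp_B/Δp_A = 1.73

Since Δp_min ∝ 1/Δx, the particle with smaller position uncertainty (B) has larger momentum uncertainty.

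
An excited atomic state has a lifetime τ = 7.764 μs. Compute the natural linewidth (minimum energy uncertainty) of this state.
42.389 peV

Using the energy-time uncertainty principle:
ΔEΔt ≥ ℏ/2

The lifetime τ represents the time uncertainty Δt.
The natural linewidth (minimum energy uncertainty) is:

ΔE = ℏ/(2τ)
ΔE = (1.055e-34 J·s) / (2 × 7.764e-06 s)
ΔE = 6.791e-30 J = 42.389 peV

This natural linewidth limits the precision of spectroscopic measurements.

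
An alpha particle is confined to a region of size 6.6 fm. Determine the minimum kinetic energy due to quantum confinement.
29.977 keV

Using the uncertainty principle:

1. Position uncertainty: Δx ≈ 6.600e-15 m
2. Minimum momentum uncertainty: Δp = ℏ/(2Δx) = 7.989e-21 kg·m/s
3. Minimum kinetic energy:
   KE = (Δp)²/(2m) = (7.989e-21)²/(2 × 6.645e-27 kg)
   KE = 4.803e-15 J = 29.977 keV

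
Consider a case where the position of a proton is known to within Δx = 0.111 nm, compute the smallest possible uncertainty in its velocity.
284.005 m/s

Using the Heisenberg uncertainty principle and Δp = mΔv:
ΔxΔp ≥ ℏ/2
Δx(mΔv) ≥ ℏ/2

The minimum uncertainty in velocity is:
Δv_min = ℏ/(2mΔx)
Δv_min = (1.055e-34 J·s) / (2 × 1.673e-27 kg × 1.110e-10 m)
Δv_min = 2.840e+02 m/s = 284.005 m/s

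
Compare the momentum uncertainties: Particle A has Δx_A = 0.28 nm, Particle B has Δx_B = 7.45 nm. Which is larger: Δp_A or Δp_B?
Particle A has the larger minimum momentum uncertainty, by a factor of 26.61.

For each particle, the minimum momentum uncertainty is Δp_min = ℏ/(2Δx):

Particle A: Δp_A = ℏ/(2×2.800e-10 m) = 1.883e-25 kg·m/s
Particle B: Δp_B = ℏ/(2×7.450e-09 m) = 7.078e-27 kg·m/s

Ratio: Δp_A/Δp_B = 26.61

Since Δp_min ∝ 1/Δx, the particle with smaller position uncertainty (A) has larger momentum uncertainty.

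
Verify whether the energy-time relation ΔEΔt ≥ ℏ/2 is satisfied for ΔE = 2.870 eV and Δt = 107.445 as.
No, it violates the uncertainty relation.

Calculate the product ΔEΔt:
ΔE = 2.870 eV = 4.598e-19 J
ΔEΔt = (4.598e-19 J) × (1.074e-16 s)
ΔEΔt = 4.941e-35 J·s

Compare to the minimum allowed value ℏ/2:
ℏ/2 = 5.273e-35 J·s

Since ΔEΔt = 4.941e-35 J·s < 5.273e-35 J·s = ℏ/2,
this violates the uncertainty relation.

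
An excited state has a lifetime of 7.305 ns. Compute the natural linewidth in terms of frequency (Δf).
10.894 MHz

Using the energy-time uncertainty principle and E = hf:
ΔEΔt ≥ ℏ/2
hΔf·Δt ≥ ℏ/2

The minimum frequency uncertainty is:
Δf = ℏ/(2hτ) = 1/(4πτ)
Δf = 1/(4π × 7.305e-09 s)
Δf = 1.089e+07 Hz = 10.894 MHz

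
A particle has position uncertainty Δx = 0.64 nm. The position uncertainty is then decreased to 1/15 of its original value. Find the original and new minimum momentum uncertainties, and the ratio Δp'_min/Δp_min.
Original Δp_min = 8.239 × 10^-26 kg·m/s; new Δp'_min = 1.236 × 10^-24 kg·m/s; ratio Δp'_min/Δp_min = 15.

From the uncertainty principle ΔxΔp ≥ ℏ/2, the minimum momentum uncertainty is Δp_min = ℏ/(2Δx).

Original (Δx = 0.64 nm = 6.400e-10 m):
Δp_min = (1.055e-34 J·s)/(2 × 6.400e-10 m) = 8.239e-26 kg·m/s

When Δx → (1/15)Δx:
Δp'_min = ℏ/(2 × (1/15)Δx) = 15 × ℏ/(2Δx) = 15 × Δp_min
Δp'_min = 15 × 8.239e-26 kg·m/s = 1.236e-24 kg·m/s

Since Δp_min ∝ 1/Δx, when Δx is decreased to 1/15 of its original value, Δp_min increases to 15 times its original value.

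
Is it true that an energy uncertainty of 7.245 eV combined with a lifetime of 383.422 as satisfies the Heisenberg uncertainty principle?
Yes, it satisfies the uncertainty relation.

Calculate the product ΔEΔt:
ΔE = 7.245 eV = 1.161e-18 J
ΔEΔt = (1.161e-18 J) × (3.834e-16 s)
ΔEΔt = 4.451e-34 J·s

Compare to the minimum allowed value ℏ/2:
ℏ/2 = 5.273e-35 J·s

Since ΔEΔt = 4.451e-34 J·s ≥ 5.273e-35 J·s = ℏ/2,
this satisfies the uncertainty relation.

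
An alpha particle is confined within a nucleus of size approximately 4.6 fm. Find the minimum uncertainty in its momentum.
1.146 × 10^-20 kg·m/s

Using the Heisenberg uncertainty principle:
ΔxΔp ≥ ℏ/2

With Δx ≈ L = 4.600e-15 m (the confinement size):
Δp_min = ℏ/(2Δx)
Δp_min = (1.055e-34 J·s) / (2 × 4.600e-15 m)
Δp_min = 1.146e-20 kg·m/s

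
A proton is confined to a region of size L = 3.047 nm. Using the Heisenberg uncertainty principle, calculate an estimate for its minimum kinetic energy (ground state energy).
558.739 neV

Using the uncertainty principle to estimate ground state energy:

1. The position uncertainty is approximately the confinement size:
   Δx ≈ L = 3.047e-09 m

2. From ΔxΔp ≥ ℏ/2, the minimum momentum uncertainty is:
   Δp ≈ ℏ/(2L) = 1.731e-26 kg·m/s

3. The kinetic energy is approximately:
   KE ≈ (Δp)²/(2m) = (1.731e-26)²/(2 × 1.673e-27 kg)
   KE ≈ 8.952e-26 J = 558.739 neV

This is an order-of-magnitude estimate of the ground state energy.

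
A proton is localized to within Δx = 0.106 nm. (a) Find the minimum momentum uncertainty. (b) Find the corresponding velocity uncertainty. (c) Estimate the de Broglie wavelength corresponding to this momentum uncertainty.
(a) Δp_min = 4.974 × 10^-25 kg·m/s
(b) Δv_min = 297.401 m/s
(c) λ_dB = 1.332 nm

Step-by-step:

(a) From the uncertainty principle:
Δp_min = ℏ/(2Δx) = (1.055e-34 J·s)/(2 × 1.060e-10 m) = 4.974e-25 kg·m/s

(b) The velocity uncertainty:
Δv = Δp/m = (4.974e-25 kg·m/s)/(1.673e-27 kg) = 2.974e+02 m/s = 297.401 m/s

(c) The de Broglie wavelength for this momentum:
λ = h/p = (6.626e-34 J·s)/(4.974e-25 kg·m/s) = 1.332e-09 m = 1.332 nm

Note: The de Broglie wavelength is comparable to the localization size, as expected from wave-particle duality.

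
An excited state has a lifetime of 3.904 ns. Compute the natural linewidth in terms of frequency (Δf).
20.384 MHz

Using the energy-time uncertainty principle and E = hf:
ΔEΔt ≥ ℏ/2
hΔf·Δt ≥ ℏ/2

The minimum frequency uncertainty is:
Δf = ℏ/(2hτ) = 1/(4πτ)
Δf = 1/(4π × 3.904e-09 s)
Δf = 2.038e+07 Hz = 20.384 MHz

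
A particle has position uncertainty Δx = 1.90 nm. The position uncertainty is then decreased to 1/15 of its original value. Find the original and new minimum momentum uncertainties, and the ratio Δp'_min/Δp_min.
Original Δp_min = 2.775 × 10^-26 kg·m/s; new Δp'_min = 4.163 × 10^-25 kg·m/s; ratio Δp'_min/Δp_min = 15.

From the uncertainty principle ΔxΔp ≥ ℏ/2, the minimum momentum uncertainty is Δp_min = ℏ/(2Δx).

Original (Δx = 1.90 nm = 1.900e-09 m):
Δp_min = (1.055e-34 J·s)/(2 × 1.900e-09 m) = 2.775e-26 kg·m/s

When Δx → (1/15)Δx:
Δp'_min = ℏ/(2 × (1/15)Δx) = 15 × ℏ/(2Δx) = 15 × Δp_min
Δp'_min = 15 × 2.775e-26 kg·m/s = 4.163e-25 kg·m/s

Since Δp_min ∝ 1/Δx, when Δx is decreased to 1/15 of its original value, Δp_min increases to 15 times its original value.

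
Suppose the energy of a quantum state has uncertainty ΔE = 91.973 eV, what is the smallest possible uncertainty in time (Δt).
3.578 as

Using the energy-time uncertainty principle:
ΔEΔt ≥ ℏ/2

The minimum uncertainty in time is:
Δt_min = ℏ/(2ΔE)
Δt_min = (1.055e-34 J·s) / (2 × 1.474e-17 J)
Δt_min = 3.578e-18 s = 3.578 as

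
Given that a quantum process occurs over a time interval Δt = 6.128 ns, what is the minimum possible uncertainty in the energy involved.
53.705 neV

Using the energy-time uncertainty principle:
ΔEΔt ≥ ℏ/2

The minimum uncertainty in energy is:
ΔE_min = ℏ/(2Δt)
ΔE_min = (1.055e-34 J·s) / (2 × 6.128e-09 s)
ΔE_min = 8.605e-27 J = 53.705 neV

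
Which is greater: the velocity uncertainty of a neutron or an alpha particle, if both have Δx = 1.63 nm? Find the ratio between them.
The neutron has the larger minimum velocity uncertainty, by a ratio of 4.0.

For both particles, Δp_min = ℏ/(2Δx) = 3.235e-26 kg·m/s (same for both).

The velocity uncertainty is Δv = Δp/m:
- neutron: Δv = 3.235e-26 / 1.675e-27 = 1.931e+01 m/s = 19.314 m/s
- alpha particle: Δv = 3.235e-26 / 6.645e-27 = 4.868e+00 m/s = 4.868 m/s

Ratio: 1.931e+01 / 4.868e+00 = 4.0

The lighter particle has larger velocity uncertainty because Δv ∝ 1/m.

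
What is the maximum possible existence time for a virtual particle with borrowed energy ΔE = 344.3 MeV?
9.559 × 10^-25 s

Using the energy-time uncertainty principle:
ΔEΔt ≥ ℏ/2

For a virtual particle borrowing energy ΔE, the maximum lifetime is:
Δt_max = ℏ/(2ΔE)

Converting energy:
ΔE = 344.3 MeV = 5.516e-11 J

Δt_max = (1.055e-34 J·s) / (2 × 5.516e-11 J)
Δt_max = 9.559e-25 s = 9.559 × 10^-25 s

Virtual particles with higher borrowed energy exist for shorter times.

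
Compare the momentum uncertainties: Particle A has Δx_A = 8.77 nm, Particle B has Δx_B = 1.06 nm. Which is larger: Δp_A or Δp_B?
Particle B has the larger minimum momentum uncertainty, by a factor of 8.27.

For each particle, the minimum momentum uncertainty is Δp_min = ℏ/(2Δx):

Particle A: Δp_A = ℏ/(2×8.770e-09 m) = 6.012e-27 kg·m/s
Particle B: Δp_B = ℏ/(2×1.060e-09 m) = 4.974e-26 kg·m/s

Ratio: Δp_B/Δp_A = 8.27

Since Δp_min ∝ 1/Δx, the particle with smaller position uncertainty (B) has larger momentum uncertainty.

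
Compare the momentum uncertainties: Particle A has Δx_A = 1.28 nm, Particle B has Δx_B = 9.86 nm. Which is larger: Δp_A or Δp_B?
Particle A has the larger minimum momentum uncertainty, by a factor of 7.70.

For each particle, the minimum momentum uncertainty is Δp_min = ℏ/(2Δx):

Particle A: Δp_A = ℏ/(2×1.280e-09 m) = 4.119e-26 kg·m/s
Particle B: Δp_B = ℏ/(2×9.860e-09 m) = 5.348e-27 kg·m/s

Ratio: Δp_A/Δp_B = 7.70

Since Δp_min ∝ 1/Δx, the particle with smaller position uncertainty (A) has larger momentum uncertainty.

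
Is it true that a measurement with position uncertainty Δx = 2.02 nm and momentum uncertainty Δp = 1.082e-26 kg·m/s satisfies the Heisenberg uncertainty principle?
No, it violates the uncertainty principle (impossible measurement).

Calculate the product ΔxΔp:
ΔxΔp = (2.020e-09 m) × (1.082e-26 kg·m/s)
ΔxΔp = 2.186e-35 J·s

Compare to the minimum allowed value ℏ/2:
ℏ/2 = 5.273e-35 J·s

Since ΔxΔp = 2.186e-35 J·s < 5.273e-35 J·s = ℏ/2,
the measurement violates the uncertainty principle.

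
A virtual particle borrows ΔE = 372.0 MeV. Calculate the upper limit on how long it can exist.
8.847 × 10^-25 s

Using the energy-time uncertainty principle:
ΔEΔt ≥ ℏ/2

For a virtual particle borrowing energy ΔE, the maximum lifetime is:
Δt_max = ℏ/(2ΔE)

Converting energy:
ΔE = 372.0 MeV = 5.960e-11 J

Δt_max = (1.055e-34 J·s) / (2 × 5.960e-11 J)
Δt_max = 8.847e-25 s = 8.847 × 10^-25 s

Virtual particles with higher borrowed energy exist for shorter times.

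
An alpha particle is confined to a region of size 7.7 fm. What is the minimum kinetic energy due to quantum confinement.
22.024 keV

Using the uncertainty principle:

1. Position uncertainty: Δx ≈ 7.700e-15 m
2. Minimum momentum uncertainty: Δp = ℏ/(2Δx) = 6.848e-21 kg·m/s
3. Minimum kinetic energy:
   KE = (Δp)²/(2m) = (6.848e-21)²/(2 × 6.645e-27 kg)
   KE = 3.529e-15 J = 22.024 keV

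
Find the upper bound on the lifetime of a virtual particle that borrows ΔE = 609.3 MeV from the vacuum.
5.401 × 10^-25 s

Using the energy-time uncertainty principle:
ΔEΔt ≥ ℏ/2

For a virtual particle borrowing energy ΔE, the maximum lifetime is:
Δt_max = ℏ/(2ΔE)

Converting energy:
ΔE = 609.3 MeV = 9.762e-11 J

Δt_max = (1.055e-34 J·s) / (2 × 9.762e-11 J)
Δt_max = 5.401e-25 s = 5.401 × 10^-25 s

Virtual particles with higher borrowed energy exist for shorter times.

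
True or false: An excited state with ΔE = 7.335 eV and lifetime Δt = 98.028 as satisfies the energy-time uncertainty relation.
Yes, it satisfies the uncertainty relation.

Calculate the product ΔEΔt:
ΔE = 7.335 eV = 1.175e-18 J
ΔEΔt = (1.175e-18 J) × (9.803e-17 s)
ΔEΔt = 1.152e-34 J·s

Compare to the minimum allowed value ℏ/2:
ℏ/2 = 5.273e-35 J·s

Since ΔEΔt = 1.152e-34 J·s ≥ 5.273e-35 J·s = ℏ/2,
this satisfies the uncertainty relation.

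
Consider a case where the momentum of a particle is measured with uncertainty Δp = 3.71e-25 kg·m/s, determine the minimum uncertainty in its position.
142.126 pm

Using the Heisenberg uncertainty principle:
ΔxΔp ≥ ℏ/2

The minimum uncertainty in position is:
Δx_min = ℏ/(2Δp)
Δx_min = (1.055e-34 J·s) / (2 × 3.710e-25 kg·m/s)
Δx_min = 1.421e-10 m = 142.126 pm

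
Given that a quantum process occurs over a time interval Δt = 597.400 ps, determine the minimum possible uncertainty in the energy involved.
550.897 neV

Using the energy-time uncertainty principle:
ΔEΔt ≥ ℏ/2

The minimum uncertainty in energy is:
ΔE_min = ℏ/(2Δt)
ΔE_min = (1.055e-34 J·s) / (2 × 5.974e-10 s)
ΔE_min = 8.826e-26 J = 550.897 neV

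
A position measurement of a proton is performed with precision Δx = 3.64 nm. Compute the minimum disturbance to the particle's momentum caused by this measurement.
1.449 × 10^-26 kg·m/s

The uncertainty principle implies that measuring position disturbs momentum:
ΔxΔp ≥ ℏ/2

When we measure position with precision Δx, we necessarily introduce a momentum uncertainty:
Δp ≥ ℏ/(2Δx)
Δp_min = (1.055e-34 J·s) / (2 × 3.640e-09 m)
Δp_min = 1.449e-26 kg·m/s

The more precisely we measure position, the greater the momentum disturbance.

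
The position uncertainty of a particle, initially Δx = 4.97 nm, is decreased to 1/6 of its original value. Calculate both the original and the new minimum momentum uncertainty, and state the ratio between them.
Original Δp_min = 1.061 × 10^-26 kg·m/s; new Δp'_min = 6.366 × 10^-26 kg·m/s; ratio Δp'_min/Δp_min = 6.

From the uncertainty principle ΔxΔp ≥ ℏ/2, the minimum momentum uncertainty is Δp_min = ℏ/(2Δx).

Original (Δx = 4.97 nm = 4.970e-09 m):
Δp_min = (1.055e-34 J·s)/(2 × 4.970e-09 m) = 1.061e-26 kg·m/s

When Δx → (1/6)Δx:
Δp'_min = ℏ/(2 × (1/6)Δx) = 6 × ℏ/(2Δx) = 6 × Δp_min
Δp'_min = 6 × 1.061e-26 kg·m/s = 6.366e-26 kg·m/s

Since Δp_min ∝ 1/Δx, when Δx is decreased to 1/6 of its original value, Δp_min increases to 6 times its original value.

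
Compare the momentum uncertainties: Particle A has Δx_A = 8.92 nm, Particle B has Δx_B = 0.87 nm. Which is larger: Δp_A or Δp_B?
Particle B has the larger minimum momentum uncertainty, by a factor of 10.25.

For each particle, the minimum momentum uncertainty is Δp_min = ℏ/(2Δx):

Particle A: Δp_A = ℏ/(2×8.920e-09 m) = 5.911e-27 kg·m/s
Particle B: Δp_B = ℏ/(2×8.700e-10 m) = 6.061e-26 kg·m/s

Ratio: Δp_B/Δp_A = 10.25

Since Δp_min ∝ 1/Δx, the particle with smaller position uncertainty (B) has larger momentum uncertainty.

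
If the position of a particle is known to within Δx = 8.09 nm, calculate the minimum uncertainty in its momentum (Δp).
6.518 × 10^-27 kg·m/s

Using the Heisenberg uncertainty principle:
ΔxΔp ≥ ℏ/2

The minimum uncertainty in momentum is:
Δp_min = ℏ/(2Δx)
Δp_min = (1.055e-34 J·s) / (2 × 8.090e-09 m)
Δp_min = 6.518e-27 kg·m/s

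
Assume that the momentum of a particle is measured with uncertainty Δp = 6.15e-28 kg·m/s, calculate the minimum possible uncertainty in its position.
85.738 nm

Using the Heisenberg uncertainty principle:
ΔxΔp ≥ ℏ/2

The minimum uncertainty in position is:
Δx_min = ℏ/(2Δp)
Δx_min = (1.055e-34 J·s) / (2 × 6.150e-28 kg·m/s)
Δx_min = 8.574e-08 m = 85.738 nm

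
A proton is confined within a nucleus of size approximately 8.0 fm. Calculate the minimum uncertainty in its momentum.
6.591 × 10^-21 kg·m/s

Using the Heisenberg uncertainty principle:
ΔxΔp ≥ ℏ/2

With Δx ≈ L = 8.000e-15 m (the confinement size):
Δp_min = ℏ/(2Δx)
Δp_min = (1.055e-34 J·s) / (2 × 8.000e-15 m)
Δp_min = 6.591e-21 kg·m/s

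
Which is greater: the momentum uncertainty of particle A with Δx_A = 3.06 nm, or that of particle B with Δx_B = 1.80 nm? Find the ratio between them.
Particle B has the larger minimum momentum uncertainty, by a factor of 1.70.

For each particle, the minimum momentum uncertainty is Δp_min = ℏ/(2Δx):

Particle A: Δp_A = ℏ/(2×3.060e-09 m) = 1.723e-26 kg·m/s
Particle B: Δp_B = ℏ/(2×1.800e-09 m) = 2.929e-26 kg·m/s

Ratio: Δp_B/Δp_A = 1.70

Since Δp_min ∝ 1/Δx, the particle with smaller position uncertainty (B) has larger momentum uncertainty.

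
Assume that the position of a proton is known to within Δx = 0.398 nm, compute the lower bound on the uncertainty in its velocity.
79.207 m/s

Using the Heisenberg uncertainty principle and Δp = mΔv:
ΔxΔp ≥ ℏ/2
Δx(mΔv) ≥ ℏ/2

The minimum uncertainty in velocity is:
Δv_min = ℏ/(2mΔx)
Δv_min = (1.055e-34 J·s) / (2 × 1.673e-27 kg × 3.980e-10 m)
Δv_min = 7.921e+01 m/s = 79.207 m/s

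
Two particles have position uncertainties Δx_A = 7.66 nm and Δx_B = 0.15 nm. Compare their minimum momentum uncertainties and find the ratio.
Particle B has the larger minimum momentum uncertainty, by a factor of 51.07.

For each particle, the minimum momentum uncertainty is Δp_min = ℏ/(2Δx):

Particle A: Δp_A = ℏ/(2×7.660e-09 m) = 6.884e-27 kg·m/s
Particle B: Δp_B = ℏ/(2×1.500e-10 m) = 3.515e-25 kg·m/s

Ratio: Δp_B/Δp_A = 51.07

Since Δp_min ∝ 1/Δx, the particle with smaller position uncertainty (B) has larger momentum uncertainty.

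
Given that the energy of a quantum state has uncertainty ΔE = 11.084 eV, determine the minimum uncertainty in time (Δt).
29.692 as

Using the energy-time uncertainty principle:
ΔEΔt ≥ ℏ/2

The minimum uncertainty in time is:
Δt_min = ℏ/(2ΔE)
Δt_min = (1.055e-34 J·s) / (2 × 1.776e-18 J)
Δt_min = 2.969e-17 s = 29.692 as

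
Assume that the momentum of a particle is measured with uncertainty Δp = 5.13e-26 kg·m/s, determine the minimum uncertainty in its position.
1.028 nm

Using the Heisenberg uncertainty principle:
ΔxΔp ≥ ℏ/2

The minimum uncertainty in position is:
Δx_min = ℏ/(2Δp)
Δx_min = (1.055e-34 J·s) / (2 × 5.130e-26 kg·m/s)
Δx_min = 1.028e-09 m = 1.028 nm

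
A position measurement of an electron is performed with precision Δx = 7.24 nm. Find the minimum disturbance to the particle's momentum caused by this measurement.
7.283 × 10^-27 kg·m/s

The uncertainty principle implies that measuring position disturbs momentum:
ΔxΔp ≥ ℏ/2

When we measure position with precision Δx, we necessarily introduce a momentum uncertainty:
Δp ≥ ℏ/(2Δx)
Δp_min = (1.055e-34 J·s) / (2 × 7.240e-09 m)
Δp_min = 7.283e-27 kg·m/s

The more precisely we measure position, the greater the momentum disturbance.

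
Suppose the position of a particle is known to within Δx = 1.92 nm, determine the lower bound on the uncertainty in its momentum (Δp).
2.746 × 10^-26 kg·m/s

Using the Heisenberg uncertainty principle:
ΔxΔp ≥ ℏ/2

The minimum uncertainty in momentum is:
Δp_min = ℏ/(2Δx)
Δp_min = (1.055e-34 J·s) / (2 × 1.920e-09 m)
Δp_min = 2.746e-26 kg·m/s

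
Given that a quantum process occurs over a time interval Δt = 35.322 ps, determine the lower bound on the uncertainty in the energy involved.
9.317 μeV

Using the energy-time uncertainty principle:
ΔEΔt ≥ ℏ/2

The minimum uncertainty in energy is:
ΔE_min = ℏ/(2Δt)
ΔE_min = (1.055e-34 J·s) / (2 × 3.532e-11 s)
ΔE_min = 1.493e-24 J = 9.317 μeV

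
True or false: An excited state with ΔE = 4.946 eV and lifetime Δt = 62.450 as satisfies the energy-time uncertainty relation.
No, it violates the uncertainty relation.

Calculate the product ΔEΔt:
ΔE = 4.946 eV = 7.924e-19 J
ΔEΔt = (7.924e-19 J) × (6.245e-17 s)
ΔEΔt = 4.949e-35 J·s

Compare to the minimum allowed value ℏ/2:
ℏ/2 = 5.273e-35 J·s

Since ΔEΔt = 4.949e-35 J·s < 5.273e-35 J·s = ℏ/2,
this violates the uncertainty relation.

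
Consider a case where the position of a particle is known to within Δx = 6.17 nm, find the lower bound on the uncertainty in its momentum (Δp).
8.546 × 10^-27 kg·m/s

Using the Heisenberg uncertainty principle:
ΔxΔp ≥ ℏ/2

The minimum uncertainty in momentum is:
Δp_min = ℏ/(2Δx)
Δp_min = (1.055e-34 J·s) / (2 × 6.170e-09 m)
Δp_min = 8.546e-27 kg·m/s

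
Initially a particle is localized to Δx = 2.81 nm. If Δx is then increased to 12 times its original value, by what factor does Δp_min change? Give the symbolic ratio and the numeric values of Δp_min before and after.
Original Δp_min = 1.876 × 10^-26 kg·m/s; new Δp'_min = 1.564 × 10^-27 kg·m/s; ratio Δp'_min/Δp_min = 1/12.

From the uncertainty principle ΔxΔp ≥ ℏ/2, the minimum momentum uncertainty is Δp_min = ℏ/(2Δx).

Original (Δx = 2.81 nm = 2.810e-09 m):
Δp_min = (1.055e-34 J·s)/(2 × 2.810e-09 m) = 1.876e-26 kg·m/s

When Δx → 12Δx:
Δp'_min = ℏ/(2 × 12Δx) = (1/12) × ℏ/(2Δx) = (1/12) × Δp_min
Δp'_min = 1/12 × 1.876e-26 kg·m/s = 1.564e-27 kg·m/s

Since Δp_min ∝ 1/Δx, when Δx is increased to 12 times its original value, Δp_min decreases to 1/12 of its original value.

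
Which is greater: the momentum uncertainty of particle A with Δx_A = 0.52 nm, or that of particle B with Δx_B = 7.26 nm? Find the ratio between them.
Particle A has the larger minimum momentum uncertainty, by a factor of 13.96.

For each particle, the minimum momentum uncertainty is Δp_min = ℏ/(2Δx):

Particle A: Δp_A = ℏ/(2×5.200e-10 m) = 1.014e-25 kg·m/s
Particle B: Δp_B = ℏ/(2×7.260e-09 m) = 7.263e-27 kg·m/s

Ratio: Δp_A/Δp_B = 13.96

Since Δp_min ∝ 1/Δx, the particle with smaller position uncertainty (A) has larger momentum uncertainty.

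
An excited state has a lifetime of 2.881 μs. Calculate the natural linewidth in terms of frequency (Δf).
27.621 kHz

Using the energy-time uncertainty principle and E = hf:
ΔEΔt ≥ ℏ/2
hΔf·Δt ≥ ℏ/2

The minimum frequency uncertainty is:
Δf = ℏ/(2hτ) = 1/(4πτ)
Δf = 1/(4π × 2.881e-06 s)
Δf = 2.762e+04 Hz = 27.621 kHz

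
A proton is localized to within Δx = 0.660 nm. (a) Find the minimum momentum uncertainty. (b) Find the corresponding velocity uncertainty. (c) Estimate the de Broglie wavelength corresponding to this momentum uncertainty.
(a) Δp_min = 7.989 × 10^-26 kg·m/s
(b) Δv_min = 47.764 m/s
(c) λ_dB = 8.294 nm

Step-by-step:

(a) From the uncertainty principle:
Δp_min = ℏ/(2Δx) = (1.055e-34 J·s)/(2 × 6.600e-10 m) = 7.989e-26 kg·m/s

(b) The velocity uncertainty:
Δv = Δp/m = (7.989e-26 kg·m/s)/(1.673e-27 kg) = 4.776e+01 m/s = 47.764 m/s

(c) The de Broglie wavelength for this momentum:
λ = h/p = (6.626e-34 J·s)/(7.989e-26 kg·m/s) = 8.294e-09 m = 8.294 nm

Note: The de Broglie wavelength is comparable to the localization size, as expected from wave-particle duality.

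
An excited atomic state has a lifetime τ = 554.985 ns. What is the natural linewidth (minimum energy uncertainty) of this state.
593.000 peV

Using the energy-time uncertainty principle:
ΔEΔt ≥ ℏ/2

The lifetime τ represents the time uncertainty Δt.
The natural linewidth (minimum energy uncertainty) is:

ΔE = ℏ/(2τ)
ΔE = (1.055e-34 J·s) / (2 × 5.550e-07 s)
ΔE = 9.501e-29 J = 593.000 peV

This natural linewidth limits the precision of spectroscopic measurements.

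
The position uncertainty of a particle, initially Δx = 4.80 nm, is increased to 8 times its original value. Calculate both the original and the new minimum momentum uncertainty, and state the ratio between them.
Original Δp_min = 1.099 × 10^-26 kg·m/s; new Δp'_min = 1.373 × 10^-27 kg·m/s; ratio Δp'_min/Δp_min = 1/8.

From the uncertainty principle ΔxΔp ≥ ℏ/2, the minimum momentum uncertainty is Δp_min = ℏ/(2Δx).

Original (Δx = 4.80 nm = 4.800e-09 m):
Δp_min = (1.055e-34 J·s)/(2 × 4.800e-09 m) = 1.099e-26 kg·m/s

When Δx → 8Δx:
Δp'_min = ℏ/(2 × 8Δx) = (1/8) × ℏ/(2Δx) = (1/8) × Δp_min
Δp'_min = 1/8 × 1.099e-26 kg·m/s = 1.373e-27 kg·m/s

Since Δp_min ∝ 1/Δx, when Δx is increased to 8 times its original value, Δp_min decreases to 1/8 of its original value.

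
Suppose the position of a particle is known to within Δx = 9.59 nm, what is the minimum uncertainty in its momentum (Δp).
5.498 × 10^-27 kg·m/s

Using the Heisenberg uncertainty principle:
ΔxΔp ≥ ℏ/2

The minimum uncertainty in momentum is:
Δp_min = ℏ/(2Δx)
Δp_min = (1.055e-34 J·s) / (2 × 9.590e-09 m)
Δp_min = 5.498e-27 kg·m/s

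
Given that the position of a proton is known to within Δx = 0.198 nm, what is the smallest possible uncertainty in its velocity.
159.215 m/s

Using the Heisenberg uncertainty principle and Δp = mΔv:
ΔxΔp ≥ ℏ/2
Δx(mΔv) ≥ ℏ/2

The minimum uncertainty in velocity is:
Δv_min = ℏ/(2mΔx)
Δv_min = (1.055e-34 J·s) / (2 × 1.673e-27 kg × 1.980e-10 m)
Δv_min = 1.592e+02 m/s = 159.215 m/s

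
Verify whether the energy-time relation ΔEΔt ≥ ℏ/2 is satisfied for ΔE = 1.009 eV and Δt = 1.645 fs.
Yes, it satisfies the uncertainty relation.

Calculate the product ΔEΔt:
ΔE = 1.009 eV = 1.617e-19 J
ΔEΔt = (1.617e-19 J) × (1.645e-15 s)
ΔEΔt = 2.659e-34 J·s

Compare to the minimum allowed value ℏ/2:
ℏ/2 = 5.273e-35 J·s

Since ΔEΔt = 2.659e-34 J·s ≥ 5.273e-35 J·s = ℏ/2,
this satisfies the uncertainty relation.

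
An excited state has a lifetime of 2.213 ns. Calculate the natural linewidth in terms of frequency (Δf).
35.959 MHz

Using the energy-time uncertainty principle and E = hf:
ΔEΔt ≥ ℏ/2
hΔf·Δt ≥ ℏ/2

The minimum frequency uncertainty is:
Δf = ℏ/(2hτ) = 1/(4πτ)
Δf = 1/(4π × 2.213e-09 s)
Δf = 3.596e+07 Hz = 35.959 MHz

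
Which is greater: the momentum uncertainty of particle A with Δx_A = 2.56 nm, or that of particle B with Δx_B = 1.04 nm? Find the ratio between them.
Particle B has the larger minimum momentum uncertainty, by a factor of 2.46.

For each particle, the minimum momentum uncertainty is Δp_min = ℏ/(2Δx):

Particle A: Δp_A = ℏ/(2×2.560e-09 m) = 2.060e-26 kg·m/s
Particle B: Δp_B = ℏ/(2×1.040e-09 m) = 5.070e-26 kg·m/s

Ratio: Δp_B/Δp_A = 2.46

Since Δp_min ∝ 1/Δx, the particle with smaller position uncertainty (B) has larger momentum uncertainty.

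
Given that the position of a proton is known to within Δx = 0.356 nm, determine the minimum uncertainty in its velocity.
88.552 m/s

Using the Heisenberg uncertainty principle and Δp = mΔv:
ΔxΔp ≥ ℏ/2
Δx(mΔv) ≥ ℏ/2

The minimum uncertainty in velocity is:
Δv_min = ℏ/(2mΔx)
Δv_min = (1.055e-34 J·s) / (2 × 1.673e-27 kg × 3.560e-10 m)
Δv_min = 8.855e+01 m/s = 88.552 m/s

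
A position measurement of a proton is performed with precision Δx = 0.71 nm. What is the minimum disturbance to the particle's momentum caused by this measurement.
7.427 × 10^-26 kg·m/s

The uncertainty principle implies that measuring position disturbs momentum:
ΔxΔp ≥ ℏ/2

When we measure position with precision Δx, we necessarily introduce a momentum uncertainty:
Δp ≥ ℏ/(2Δx)
Δp_min = (1.055e-34 J·s) / (2 × 7.100e-10 m)
Δp_min = 7.427e-26 kg·m/s

The more precisely we measure position, the greater the momentum disturbance.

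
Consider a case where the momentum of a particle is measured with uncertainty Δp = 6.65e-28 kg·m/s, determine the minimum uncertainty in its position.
79.291 nm

Using the Heisenberg uncertainty principle:
ΔxΔp ≥ ℏ/2

The minimum uncertainty in position is:
Δx_min = ℏ/(2Δp)
Δx_min = (1.055e-34 J·s) / (2 × 6.650e-28 kg·m/s)
Δx_min = 7.929e-08 m = 79.291 nm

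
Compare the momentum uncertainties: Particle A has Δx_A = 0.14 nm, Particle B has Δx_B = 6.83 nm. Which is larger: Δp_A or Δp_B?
Particle A has the larger minimum momentum uncertainty, by a factor of 48.79.

For each particle, the minimum momentum uncertainty is Δp_min = ℏ/(2Δx):

Particle A: Δp_A = ℏ/(2×1.400e-10 m) = 3.766e-25 kg·m/s
Particle B: Δp_B = ℏ/(2×6.830e-09 m) = 7.720e-27 kg·m/s

Ratio: Δp_A/Δp_B = 48.79

Since Δp_min ∝ 1/Δx, the particle with smaller position uncertainty (A) has larger momentum uncertainty.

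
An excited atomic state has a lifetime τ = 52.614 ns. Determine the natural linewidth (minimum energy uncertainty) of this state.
6.255 neV

Using the energy-time uncertainty principle:
ΔEΔt ≥ ℏ/2

The lifetime τ represents the time uncertainty Δt.
The natural linewidth (minimum energy uncertainty) is:

ΔE = ℏ/(2τ)
ΔE = (1.055e-34 J·s) / (2 × 5.261e-08 s)
ΔE = 1.002e-27 J = 6.255 neV

This natural linewidth limits the precision of spectroscopic measurements.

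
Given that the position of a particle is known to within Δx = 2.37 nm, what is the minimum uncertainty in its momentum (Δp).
2.225 × 10^-26 kg·m/s

Using the Heisenberg uncertainty principle:
ΔxΔp ≥ ℏ/2

The minimum uncertainty in momentum is:
Δp_min = ℏ/(2Δx)
Δp_min = (1.055e-34 J·s) / (2 × 2.370e-09 m)
Δp_min = 2.225e-26 kg·m/s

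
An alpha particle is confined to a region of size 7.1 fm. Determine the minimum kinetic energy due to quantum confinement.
25.904 keV

Using the uncertainty principle:

1. Position uncertainty: Δx ≈ 7.100e-15 m
2. Minimum momentum uncertainty: Δp = ℏ/(2Δx) = 7.427e-21 kg·m/s
3. Minimum kinetic energy:
   KE = (Δp)²/(2m) = (7.427e-21)²/(2 × 6.645e-27 kg)
   KE = 4.150e-15 J = 25.904 keV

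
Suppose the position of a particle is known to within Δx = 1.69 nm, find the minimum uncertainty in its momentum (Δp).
3.120 × 10^-26 kg·m/s

Using the Heisenberg uncertainty principle:
ΔxΔp ≥ ℏ/2

The minimum uncertainty in momentum is:
Δp_min = ℏ/(2Δx)
Δp_min = (1.055e-34 J·s) / (2 × 1.690e-09 m)
Δp_min = 3.120e-26 kg·m/s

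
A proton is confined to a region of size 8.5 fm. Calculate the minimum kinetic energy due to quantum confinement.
71.799 keV

Using the uncertainty principle:

1. Position uncertainty: Δx ≈ 8.500e-15 m
2. Minimum momentum uncertainty: Δp = ℏ/(2Δx) = 6.203e-21 kg·m/s
3. Minimum kinetic energy:
   KE = (Δp)²/(2m) = (6.203e-21)²/(2 × 1.673e-27 kg)
   KE = 1.150e-14 J = 71.799 keV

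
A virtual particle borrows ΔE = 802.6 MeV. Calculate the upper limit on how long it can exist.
4.100 × 10^-25 s

Using the energy-time uncertainty principle:
ΔEΔt ≥ ℏ/2

For a virtual particle borrowing energy ΔE, the maximum lifetime is:
Δt_max = ℏ/(2ΔE)

Converting energy:
ΔE = 802.6 MeV = 1.286e-10 J

Δt_max = (1.055e-34 J·s) / (2 × 1.286e-10 J)
Δt_max = 4.100e-25 s = 4.100 × 10^-25 s

Virtual particles with higher borrowed energy exist for shorter times.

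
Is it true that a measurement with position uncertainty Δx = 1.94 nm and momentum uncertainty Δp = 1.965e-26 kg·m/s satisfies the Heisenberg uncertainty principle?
No, it violates the uncertainty principle (impossible measurement).

Calculate the product ΔxΔp:
ΔxΔp = (1.940e-09 m) × (1.965e-26 kg·m/s)
ΔxΔp = 3.812e-35 J·s

Compare to the minimum allowed value ℏ/2:
ℏ/2 = 5.273e-35 J·s

Since ΔxΔp = 3.812e-35 J·s < 5.273e-35 J·s = ℏ/2,
the measurement violates the uncertainty principle.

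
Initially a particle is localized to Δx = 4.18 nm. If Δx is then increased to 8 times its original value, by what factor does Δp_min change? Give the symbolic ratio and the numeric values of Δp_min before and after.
Original Δp_min = 1.261 × 10^-26 kg·m/s; new Δp'_min = 1.577 × 10^-27 kg·m/s; ratio Δp'_min/Δp_min = 1/8.

From the uncertainty principle ΔxΔp ≥ ℏ/2, the minimum momentum uncertainty is Δp_min = ℏ/(2Δx).

Original (Δx = 4.18 nm = 4.180e-09 m):
Δp_min = (1.055e-34 J·s)/(2 × 4.180e-09 m) = 1.261e-26 kg·m/s

When Δx → 8Δx:
Δp'_min = ℏ/(2 × 8Δx) = (1/8) × ℏ/(2Δx) = (1/8) × Δp_min
Δp'_min = 1/8 × 1.261e-26 kg·m/s = 1.577e-27 kg·m/s

Since Δp_min ∝ 1/Δx, when Δx is increased to 8 times its original value, Δp_min decreases to 1/8 of its original value.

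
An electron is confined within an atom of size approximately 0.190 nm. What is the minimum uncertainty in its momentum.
2.775 × 10^-25 kg·m/s

Using the Heisenberg uncertainty principle:
ΔxΔp ≥ ℏ/2

With Δx ≈ L = 1.900e-10 m (the confinement size):
Δp_min = ℏ/(2Δx)
Δp_min = (1.055e-34 J·s) / (2 × 1.900e-10 m)
Δp_min = 2.775e-25 kg·m/s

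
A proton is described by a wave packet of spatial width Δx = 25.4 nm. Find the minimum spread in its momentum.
2.076 × 10^-27 kg·m/s

For a wave packet, the spatial width Δx and momentum spread Δp are related by the uncertainty principle:
ΔxΔp ≥ ℏ/2

The minimum momentum spread is:
Δp_min = ℏ/(2Δx)
Δp_min = (1.055e-34 J·s) / (2 × 2.540e-08 m)
Δp_min = 2.076e-27 kg·m/s

A wave packet cannot have both a well-defined position and well-defined momentum.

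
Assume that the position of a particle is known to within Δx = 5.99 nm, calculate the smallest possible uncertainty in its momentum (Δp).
8.803 × 10^-27 kg·m/s

Using the Heisenberg uncertainty principle:
ΔxΔp ≥ ℏ/2

The minimum uncertainty in momentum is:
Δp_min = ℏ/(2Δx)
Δp_min = (1.055e-34 J·s) / (2 × 5.990e-09 m)
Δp_min = 8.803e-27 kg·m/s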